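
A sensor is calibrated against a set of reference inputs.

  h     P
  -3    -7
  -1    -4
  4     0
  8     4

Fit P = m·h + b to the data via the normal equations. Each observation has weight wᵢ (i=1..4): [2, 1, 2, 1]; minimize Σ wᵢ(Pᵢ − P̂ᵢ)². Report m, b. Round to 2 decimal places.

Compute the Gram sums: Σwᵢ·h·h = 115, Σwᵢ·h = 9, Σwᵢ·1 = 6.
For MᵀWP: Σwᵢ·h·P = 78, Σwᵢ·P = -14.
Eliminating b: 6·(row 1) − 9·(row 2) gives 609·m = 6·78 − 9·(-14) = 594, so m = 198/203.
Then b = ((-14) − 9·(198/203))/6 = -2312/609.

m = 0.98, b = -3.80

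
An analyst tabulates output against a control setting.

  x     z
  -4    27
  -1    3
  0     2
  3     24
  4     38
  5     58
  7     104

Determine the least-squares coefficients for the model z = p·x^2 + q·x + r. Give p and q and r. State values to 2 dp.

Entries of AᵀA: Σx^2·x^2 = 3620, Σx^2·x = 494, Σx^2 = 116, Σx·x = 116, Σx = 14, Σ1 = 7.
Right-hand side: Σx^2·z = 7805, Σx·z = 1131, Σz = 256.
AᵀA·[p, q, r]ᵀ = Aᵀz becomes [[3620, 494, 116]; [494, 116, 14]; [116, 14, 7]]·[p, q, r]ᵀ = [7805, 1131, 256]ᵀ.
Row-reducing yields p = 529693/282642, q = 411089/282642, r = 122779/47107.

p = 1.87, q = 1.45, r = 2.61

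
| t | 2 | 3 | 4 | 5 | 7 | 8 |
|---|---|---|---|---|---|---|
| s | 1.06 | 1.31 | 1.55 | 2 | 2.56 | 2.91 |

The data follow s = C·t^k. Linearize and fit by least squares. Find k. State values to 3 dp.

k = 0.745

Linearized form: ln s = k·ln t + ln C. From the 6 transformed points,
Σln t = 8.8128, Σ(ln t)² = 14.3101, Σln s = 3.4679, Σln t·ln s = 6.1105.
Normal system: [[14.3101, 8.8128]; [8.8128, 6]]·[k, ln C]ᵀ = [6.1105, 3.4679]ᵀ.
Slope k = (n·Σln t·ln s − Σln t·Σln s)/(n·Σ(ln t)² − (Σln t)²) = (6·6.1105 − 8.8128·3.4679)/8.1947 = 0.74455; ln C = (Σln s − k·Σln t)/n = -0.51562.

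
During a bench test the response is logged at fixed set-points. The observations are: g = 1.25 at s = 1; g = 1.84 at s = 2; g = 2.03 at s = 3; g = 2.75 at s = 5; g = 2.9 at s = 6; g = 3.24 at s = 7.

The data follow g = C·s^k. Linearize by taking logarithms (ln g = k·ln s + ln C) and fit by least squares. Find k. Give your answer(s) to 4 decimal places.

Taking logs, ln g = k·ln s + ln C, so regress ln g on ln s.
Over the data: Σln s = 7.1389, Σ(ln s)² = 11.2747, Σln g = 4.7928, Σln s·ln g = 7.0239.
Normal system: [[11.2747, 7.1389]; [7.1389, 6]]·[k, ln C]ᵀ = [7.0239, 4.7928]ᵀ.
Slope k = (n·Σln s·ln g − Σln s·Σln g)/(n·Σ(ln s)² − (Σln s)²) = (6·7.0239 − 7.1389·4.7928)/16.6845 = 0.47517; ln C = (Σln g − k·Σln s)/n = 0.23345.

k = 0.4752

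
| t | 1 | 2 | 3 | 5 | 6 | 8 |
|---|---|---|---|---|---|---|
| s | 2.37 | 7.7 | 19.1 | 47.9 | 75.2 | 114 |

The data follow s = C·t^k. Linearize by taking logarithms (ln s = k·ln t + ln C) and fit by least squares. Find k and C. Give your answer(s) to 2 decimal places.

k = 1.90, C = 2.27

With ln sᵢ as the transformed response and ln tᵢ as the regressor:
Σln t = 7.2724, Σ(ln t)² = 11.8122, Σln s = 18.7793, Σln t·ln s = 28.4719.
Equations: 11.8122·k + 7.2724·ln C = 28.4719;  7.2724·k + 6·ln C = 18.7793.
Δ = 11.8122·6 − (7.2724)² = 17.9853; k = (28.4719·6 − 7.2724·18.7793)/17.9853 = 1.90494, ln C = (11.8122·18.7793 − 7.2724·28.4719)/17.9853 = 0.82096, so C = exp(0.82096) = 2.27269.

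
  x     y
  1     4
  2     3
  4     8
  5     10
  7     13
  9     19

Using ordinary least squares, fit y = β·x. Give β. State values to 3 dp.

β = 2.011

MᵀM·[β]ᵀ = Mᵀy reads: 176·β = 354.
(Σx·x = 176, Σx·y = 354.)
Hence β = 354 / 176 ≈ 2.01136.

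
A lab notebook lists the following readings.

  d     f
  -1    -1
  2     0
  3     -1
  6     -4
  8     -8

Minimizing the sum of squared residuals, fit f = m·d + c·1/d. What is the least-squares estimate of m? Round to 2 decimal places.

m = -0.90

Compute the Gram sums: Σd·d = 114, Σd·1/d = 5, Σ1/d·1/d = 809/576.
And Σd·f = -90, Σ1/d·f = -1.
So MᵀM·[m, c]ᵀ = Mᵀf: [[114, 5]; [5, 809/576]]·[m, c]ᵀ = [-90, -1]ᵀ.
Determinant 114·(809/576) − 5² = 12971/96.
m = ((-90)·(809/576) − 5·(-1))/(12971/96) = -1665/1853; c = (114·(-1) − 5·(-90))/(12971/96) = 4608/1853.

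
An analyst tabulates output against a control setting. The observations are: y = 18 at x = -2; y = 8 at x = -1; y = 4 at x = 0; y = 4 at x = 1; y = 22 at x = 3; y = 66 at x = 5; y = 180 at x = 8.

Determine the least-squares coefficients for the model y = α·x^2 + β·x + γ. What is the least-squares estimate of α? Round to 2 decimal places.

α = 3.06

From the data, Σx^2·x^2 = 4820, Σx^2·x = 656, Σx^2 = 104, Σx·x = 104, Σx = 14, Σ1 = 7.
Moment sums: Σx^2·y = 13452, Σx·y = 1796, Σy = 302.
Normal equations: [[4820, 656, 104]; [656, 104, 14]; [104, 14, 7]]·[α, β, γ]ᵀ = [13452, 1796, 302]ᵀ.
Row-reducing yields α = 64459/21081, β = -49330/21081, γ = 16826/7027.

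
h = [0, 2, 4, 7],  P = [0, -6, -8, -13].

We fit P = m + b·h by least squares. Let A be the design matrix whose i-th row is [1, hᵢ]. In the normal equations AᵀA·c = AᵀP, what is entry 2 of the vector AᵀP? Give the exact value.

Entry 2 ↔ basis h, so (AᵀP)_{2} = Σᵢ (h)·Pᵢ = (0)·(0) + (2)·(-6) + (4)·(-8) + (7)·(-13) = -135.

-135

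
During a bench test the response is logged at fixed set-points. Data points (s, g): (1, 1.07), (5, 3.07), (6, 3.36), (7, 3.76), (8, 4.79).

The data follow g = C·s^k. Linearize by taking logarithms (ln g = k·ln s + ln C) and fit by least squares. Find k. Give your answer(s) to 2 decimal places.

k = 0.68

Taking logs, ln g = k·ln s + ln C, so regress ln g on ln s.
AᵀA = [[13.9113, 7.4265]; [7.4265, 5]], rhs = [9.8115, 5.2922]ᵀ  (here Σln s = 7.4265, Σ(ln s)² = 13.9113, Σln g = 5.2922, Σln s·ln g = 9.8115).
Solving (det = 14.4030): k = 0.67725, ln C = 0.05252.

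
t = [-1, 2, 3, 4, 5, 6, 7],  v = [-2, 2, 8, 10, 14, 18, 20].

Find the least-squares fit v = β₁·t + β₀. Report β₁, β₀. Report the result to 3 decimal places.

The normal equations are: 140·β₁ + 26·β₀ = 388;  26·β₁ + 7·β₀ = 70.
Eliminating β₀: 7·(row 1) − 26·(row 2) gives 304·β₁ = 7·388 − 26·70 = 896, so β₁ = 56/19.
Then β₀ = (70 − 26·(56/19))/7 = -18/19.

β₁ = 2.947, β₀ = -0.947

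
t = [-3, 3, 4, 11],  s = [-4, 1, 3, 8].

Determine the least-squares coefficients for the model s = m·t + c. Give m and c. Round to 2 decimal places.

AᵀA·[m, c]ᵀ = Aᵀs reads: 155·m + 15·c = 115;  15·m + 4·c = 8.
(Σt·t = 155, Σt = 15, Σ1 = 4, Σt·s = 115, Σs = 8.)
det = 155·4 − 15² = 395.
m = (115·4 − 15·8)/395 = 68/79; c = (155·8 − 15·115)/395 = -97/79.

m = 0.86, c = -1.23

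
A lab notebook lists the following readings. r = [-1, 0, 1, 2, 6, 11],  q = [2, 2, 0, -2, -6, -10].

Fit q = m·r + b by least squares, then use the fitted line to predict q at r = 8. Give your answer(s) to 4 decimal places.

q̂ = -7.3938

With design matrix M, MᵀM = [[163, 19]; [19, 6]] and Mᵀq = [-152, -14]ᵀ.
det = 163·6 − 19² = 617.
m = ((-152)·6 − 19·(-14))/617 = -646/617; b = (163·(-14) − 19·(-152))/617 = 606/617.
At r = 8: q̂ = (-646/617)·(8) + (606/617)·(1) = -4562/617.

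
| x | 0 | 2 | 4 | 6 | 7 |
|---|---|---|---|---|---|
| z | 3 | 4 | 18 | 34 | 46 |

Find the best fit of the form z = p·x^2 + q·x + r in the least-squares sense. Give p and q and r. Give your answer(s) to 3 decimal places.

AᵀA·[p, q, r]ᵀ = Aᵀz reads: 3969·p + 631·q + 105·r = 3782;  631·p + 105·q + 19·r = 606;  105·p + 19·q + 5·r = 105.
Solving the 3×3 system (Gaussian elimination) gives p = 4627/5044, q = -895/5044, r = 6079/2522.

p = 0.917, q = -0.177, r = 2.410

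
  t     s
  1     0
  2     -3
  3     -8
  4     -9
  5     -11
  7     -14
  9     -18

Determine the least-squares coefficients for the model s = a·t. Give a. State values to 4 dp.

Entries of XᵀX: Σt·t = 185.
Right-hand side: Σt·s = -381.
So XᵀX·[a]ᵀ = Xᵀs: [[185]]·[a]ᵀ = [-381]ᵀ.
Hence a = -381 / 185 ≈ -2.05946.

a = -2.0595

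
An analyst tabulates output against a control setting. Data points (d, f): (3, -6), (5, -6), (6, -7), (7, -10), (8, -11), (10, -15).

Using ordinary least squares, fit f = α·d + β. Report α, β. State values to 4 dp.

α = -1.3729, β = -0.2429

Forming AᵀA = [[283, 39]; [39, 6]] and Aᵀf = [-398, -55]ᵀ gives AᵀA·[α, β]ᵀ = Aᵀf.
Δ = 283·6 − 39² = 177.
α = ((-398)·6 − 39·(-55))/177 = -81/59; β = (283·(-55) − 39·(-398))/177 = -43/177.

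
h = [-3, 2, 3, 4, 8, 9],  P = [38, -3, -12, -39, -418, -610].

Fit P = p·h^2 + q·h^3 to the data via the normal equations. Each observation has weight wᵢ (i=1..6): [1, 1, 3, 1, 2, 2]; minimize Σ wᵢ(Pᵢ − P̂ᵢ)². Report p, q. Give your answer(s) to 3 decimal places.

AᵀWA·[p, q]ᵀ = AᵀWP reads: 21910·p + 185176·q = -152942;  185176·p + 1594246·q = -1321930.
(Σwᵢ·h^2·h^2 = 21910, Σwᵢ·h^2·h^3 = 185176, Σwᵢ·h^3·h^3 = 1594246, Σwᵢ·h^2·P = -152942, Σwᵢ·h^3·P = -1321930.)
Determinant 21910·1594246 − 185176² = 639778884.
p = ((-152942)·1594246 − 185176·(-1321930))/639778884 = 240634487/159944721; q = (21910·(-1321930) − 185176·(-152942))/639778884 = -160574627/159944721.

p = 1.504, q = -1.004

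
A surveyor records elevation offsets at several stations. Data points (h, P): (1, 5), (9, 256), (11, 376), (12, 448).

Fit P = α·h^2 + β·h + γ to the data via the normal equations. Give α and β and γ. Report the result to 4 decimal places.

Entries of AᵀA: Σh^2·h^2 = 41939, Σh^2·h = 3789, Σh^2 = 347, Σh·h = 347, Σh = 33, Σ1 = 4.
For AᵀP: Σh^2·P = 130749, Σh·P = 11821, ΣP = 1085.
Inverting the 3×3 Gram matrix, [α, β, γ]ᵀ = [12251/4132, 6827/4132, 427/1033]ᵀ.

α = 2.9649, β = 1.6522, γ = 0.4134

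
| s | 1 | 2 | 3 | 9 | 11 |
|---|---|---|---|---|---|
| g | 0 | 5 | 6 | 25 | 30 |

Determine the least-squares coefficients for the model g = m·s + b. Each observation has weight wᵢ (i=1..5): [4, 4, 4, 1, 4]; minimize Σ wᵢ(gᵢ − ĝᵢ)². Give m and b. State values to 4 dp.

From the data, Σwᵢ·s·s = 621, Σwᵢ·s = 77, Σwᵢ·1 = 17.
And Σwᵢ·s·g = 1657, Σwᵢ·g = 189.
So XᵀWX·[m, b]ᵀ = XᵀWg: [[621, 77]; [77, 17]]·[m, b]ᵀ = [1657, 189]ᵀ.
Δ = 621·17 − 77² = 4628.
m = (1657·17 − 77·189)/4628 = 3404/1157; b = (621·189 − 77·1657)/4628 = -2555/1157.

m = 2.9421, b = -2.2083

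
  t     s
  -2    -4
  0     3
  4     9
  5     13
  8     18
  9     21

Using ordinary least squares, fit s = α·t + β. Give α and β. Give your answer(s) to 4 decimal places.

α = 2.1489, β = 1.4043

From the data, Σt·t = 190, Σt = 24, Σ1 = 6.
And Σt·s = 442, Σs = 60.
MᵀM·[α, β]ᵀ = Mᵀs becomes [[190, 24]; [24, 6]]·[α, β]ᵀ = [442, 60]ᵀ.
Eliminating β: 6·(row 1) − 24·(row 2) gives 564·α = 6·442 − 24·60 = 1212, so α = 101/47.
Then β = (60 − 24·(101/47))/6 = 66/47.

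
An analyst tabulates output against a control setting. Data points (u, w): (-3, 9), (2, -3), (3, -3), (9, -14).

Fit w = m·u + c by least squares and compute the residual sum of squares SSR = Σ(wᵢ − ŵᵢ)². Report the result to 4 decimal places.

From the data, Σu·u = 103, Σu = 11, Σ1 = 4.
Moment sums: Σu·w = -168, Σw = -11.
Normal equations: [[103, 11]; [11, 4]]·[m, c]ᵀ = [-168, -11]ᵀ.
Δ = 103·4 − 11² = 291.
m = ((-168)·4 − 11·(-11))/291 = -551/291; c = (103·(-11) − 11·(-168))/291 = 715/291.
Residuals: 251/291, -162/97, 65/291, 170/291; SSR = 1142/291.

SSR = 3.9244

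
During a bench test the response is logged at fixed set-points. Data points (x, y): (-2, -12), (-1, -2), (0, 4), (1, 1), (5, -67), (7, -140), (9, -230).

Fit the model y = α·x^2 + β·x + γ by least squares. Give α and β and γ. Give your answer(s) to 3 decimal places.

α = -2.995, β = 0.956, γ = 2.570

Setting ∂/∂α … = 0 gives: 9605·α + 1189·β + 161·γ = -27214;  1189·α + 161·β + 19·γ = -3358;  161·α + 19·β + 7·γ = -446.
Inverting the 3×3 Gram matrix, [α, β, γ]ᵀ = [-421058/140601, 134380/140601, 120432/46867]ᵀ.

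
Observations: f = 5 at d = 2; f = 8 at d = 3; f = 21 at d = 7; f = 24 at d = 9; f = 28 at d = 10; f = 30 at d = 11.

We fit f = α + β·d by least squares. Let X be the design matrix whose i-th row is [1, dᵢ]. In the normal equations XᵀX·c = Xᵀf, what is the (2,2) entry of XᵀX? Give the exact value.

Row 2 ↔ basis d, column 2 ↔ basis d, so (XᵀX)_{2,2} = Σᵢ (d)·(d) = (2)·(2) + (3)·(3) + (7)·(7) + (9)·(9) + (10)·(10) + (11)·(11) = 364.

364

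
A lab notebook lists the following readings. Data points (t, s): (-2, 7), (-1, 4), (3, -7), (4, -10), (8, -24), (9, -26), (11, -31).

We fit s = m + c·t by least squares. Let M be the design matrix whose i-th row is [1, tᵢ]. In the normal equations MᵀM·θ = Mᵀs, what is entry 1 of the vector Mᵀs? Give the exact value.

-87

Entry 1 ↔ basis 1, so (Mᵀs)_{1} = Σᵢ sᵢ = (1)·(7) + (1)·(4) + (1)·(-7) + (1)·(-10) + (1)·(-24) + (1)·(-26) + (1)·(-31) = -87.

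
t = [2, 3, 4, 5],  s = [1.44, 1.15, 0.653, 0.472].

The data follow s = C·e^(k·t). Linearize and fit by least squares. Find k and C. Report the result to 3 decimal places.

With ln sᵢ as the transformed response and tᵢ as the regressor:
Σt = 14.0000, Σ(t)² = 54.0000, Σln s = -0.6725, Σt·ln s = -4.3100.
Equations: 54.0000·k + 14.0000·ln C = -4.3100;  14.0000·k + 4·ln C = -0.6725.
Slope k = (n·Σt·ln s − Σt·Σln s)/(n·Σ(t)² − (Σt)²) = (4·-4.3100 − 14.0000·-0.6725)/20.0000 = -0.39122; ln C = (Σln s − k·Σt)/n = 1.20113, so C = exp(1.20113) = 3.32388.

k = -0.391, C = 3.324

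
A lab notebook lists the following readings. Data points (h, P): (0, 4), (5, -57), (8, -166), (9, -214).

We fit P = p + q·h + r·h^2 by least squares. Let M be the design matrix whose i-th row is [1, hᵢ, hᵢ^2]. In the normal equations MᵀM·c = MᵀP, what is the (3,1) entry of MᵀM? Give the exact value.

170

Row 3 ↔ basis h^2, column 1 ↔ basis 1, so (MᵀM)_{3,1} = Σᵢ h^2 = (0)·(1) + (25)·(1) + (64)·(1) + (81)·(1) = 170.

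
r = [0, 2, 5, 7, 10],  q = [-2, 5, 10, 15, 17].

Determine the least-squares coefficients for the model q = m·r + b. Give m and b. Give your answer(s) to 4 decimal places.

The normal equations are: 178·m + 24·b = 335;  24·m + 5·b = 45.
(Σr·r = 178, Σr = 24, Σ1 = 5, Σr·q = 335, Σq = 45.)
Eliminating b: 5·(row 1) − 24·(row 2) gives 314·m = 5·335 − 24·45 = 595, so m = 595/314.
Then b = (45 − 24·(595/314))/5 = -15/157.

m = 1.8949, b = -0.0955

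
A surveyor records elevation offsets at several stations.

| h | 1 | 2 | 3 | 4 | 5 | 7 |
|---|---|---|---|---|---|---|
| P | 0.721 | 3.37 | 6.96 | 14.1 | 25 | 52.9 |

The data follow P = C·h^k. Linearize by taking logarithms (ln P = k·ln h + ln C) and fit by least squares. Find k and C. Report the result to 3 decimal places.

k = 2.196, C = 0.702

Let Y = ln P. Fitting Y = k·ln h + ln C by least squares:
Σln h = 6.7334, Σ(ln h)² = 9.9861, Σln P = 12.6614, Σln h·ln P = 19.5447.
Normal system: [[9.9861, 6.7334]; [6.7334, 6]]·[k, ln C]ᵀ = [19.5447, 12.6614]ᵀ.
Slope k = (n·Σln h·ln P − Σln h·Σln P)/(n·Σ(ln h)² − (Σln h)²) = (6·19.5447 − 6.7334·12.6614)/14.5777 = 2.19608; ln C = (Σln P − k·Σln h)/n = -0.35428, so C = exp(-0.35428) = 0.70168.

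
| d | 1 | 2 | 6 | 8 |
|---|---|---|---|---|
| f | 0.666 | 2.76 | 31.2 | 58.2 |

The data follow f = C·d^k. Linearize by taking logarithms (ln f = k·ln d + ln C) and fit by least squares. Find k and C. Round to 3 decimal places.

Let Y = ln f. Fitting Y = k·ln d + ln C by least squares:
Sums: Σln d = 4.5643, Σ(ln d)² = 8.0149, Σln f = 8.1131, Σln d·ln f = 15.3187.
Normal system: [[8.0149, 4.5643]; [4.5643, 4]]·[k, ln C]ᵀ = [15.3187, 8.1131]ᵀ.
Δ = 8.0149·4 − (4.5643)² = 11.2265; k = (15.3187·4 − 4.5643·8.1131)/11.2265 = 2.15954, ln C = (8.0149·8.1131 − 4.5643·15.3187)/11.2265 = -0.43596, so C = exp(-0.43596) = 0.64664.

k = 2.160, C = 0.647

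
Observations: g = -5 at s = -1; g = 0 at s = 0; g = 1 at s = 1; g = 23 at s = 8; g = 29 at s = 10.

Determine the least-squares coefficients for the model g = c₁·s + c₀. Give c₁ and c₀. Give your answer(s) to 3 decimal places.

Normal-equation sums: Σs·s = 166, Σs = 18, Σ1 = 5.
For Xᵀg: Σs·g = 480, Σg = 48.
So XᵀX·[c₁, c₀]ᵀ = Xᵀg: [[166, 18]; [18, 5]]·[c₁, c₀]ᵀ = [480, 48]ᵀ.
Δ = 166·5 − 18² = 506.
c₁ = (480·5 − 18·48)/506 = 768/253; c₀ = (166·48 − 18·480)/506 = -336/253.

c₁ = 3.036, c₀ = -1.328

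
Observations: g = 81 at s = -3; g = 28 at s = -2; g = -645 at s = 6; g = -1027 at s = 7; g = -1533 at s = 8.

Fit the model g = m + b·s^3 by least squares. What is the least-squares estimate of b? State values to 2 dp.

b = -3.00

Compute the Gram sums: Σ1 = 5, Σs^3 = 1036, Σs^3·s^3 = 427242.
For Xᵀg: Σg = -3096, Σs^3·g = -1278888.
So XᵀX·[m, b]ᵀ = Xᵀg: [[5, 1036]; [1036, 427242]]·[m, b]ᵀ = [-3096, -1278888]ᵀ.
det = 5·427242 − 1036² = 1062914.
m = ((-3096)·427242 − 1036·(-1278888))/1062914 = 1093368/531457; b = (5·(-1278888) − 1036·(-3096))/1062914 = -1593492/531457.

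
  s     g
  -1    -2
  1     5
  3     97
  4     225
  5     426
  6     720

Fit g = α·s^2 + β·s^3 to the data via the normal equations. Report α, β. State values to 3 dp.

α = 1.950, β = 3.011

From the data, Σs^2·s^2 = 2260, Σs^2·s^3 = 12168, Σs^3·s^3 = 67108.
Right-hand side: Σs^2·g = 41046, Σs^3·g = 225796.
So XᵀX·[α, β]ᵀ = Xᵀg: [[2260, 12168]; [12168, 67108]]·[α, β]ᵀ = [41046, 225796]ᵀ.
Eliminating β: 67108·(row 1) − 12168·(row 2) gives 3603856·α = 67108·41046 − 12168·225796 = 7029240, so α = 878655/450482.
Then β = (225796 − 12168·(878655/450482))/67108 = 678202/225241.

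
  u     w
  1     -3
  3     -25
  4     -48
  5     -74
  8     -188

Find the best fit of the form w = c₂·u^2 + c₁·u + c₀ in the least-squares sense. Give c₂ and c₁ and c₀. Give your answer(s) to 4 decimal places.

c₂ = -2.9156, c₁ = -0.2674, c₀ = 0.5815

The normal system AᵀA·[c₂, c₁, c₀]ᵀ = Aᵀw is [[5059, 729, 115]; [729, 115, 21]; [115, 21, 5]]·[c₂, c₁, c₀]ᵀ = [-14878, -2144, -338]ᵀ.
Row-reducing yields c₂ = -15231/5224, c₁ = -1397/5224, c₀ = 1519/2612.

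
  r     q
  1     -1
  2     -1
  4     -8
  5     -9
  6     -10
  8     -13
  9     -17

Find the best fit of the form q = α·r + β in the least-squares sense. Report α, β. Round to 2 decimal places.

MᵀM·[α, β]ᵀ = Mᵀq reads: 227·α + 35·β = -397;  35·α + 7·β = -59.
det = 227·7 − 35² = 364.
α = ((-397)·7 − 35·(-59))/364 = -51/26; β = (227·(-59) − 35·(-397))/364 = 251/182.

α = -1.96, β = 1.38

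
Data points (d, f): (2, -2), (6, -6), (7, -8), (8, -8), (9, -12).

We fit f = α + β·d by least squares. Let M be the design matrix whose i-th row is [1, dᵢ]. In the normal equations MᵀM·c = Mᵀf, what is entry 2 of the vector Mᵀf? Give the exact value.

Entry 2 ↔ basis d, so (Mᵀf)_{2} = Σᵢ (d)·fᵢ = (2)·(-2) + (6)·(-6) + (7)·(-8) + (8)·(-8) + (9)·(-12) = -268.

-268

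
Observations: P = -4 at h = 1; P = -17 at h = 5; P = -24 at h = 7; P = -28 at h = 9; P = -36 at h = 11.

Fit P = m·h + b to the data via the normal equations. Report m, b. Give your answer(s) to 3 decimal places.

m = -3.135, b = -1.108

XᵀX·[m, b]ᵀ = XᵀP reads: 277·m + 33·b = -905;  33·m + 5·b = -109.
(Σh·h = 277, Σh = 33, Σ1 = 5, Σh·P = -905, ΣP = -109.)
Determinant 277·5 − 33² = 296.
m = ((-905)·5 − 33·(-109))/296 = -116/37; b = (277·(-109) − 33·(-905))/296 = -41/37.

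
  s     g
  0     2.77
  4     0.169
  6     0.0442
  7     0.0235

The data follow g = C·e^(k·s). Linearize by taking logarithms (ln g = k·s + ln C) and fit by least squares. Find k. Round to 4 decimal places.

k = -0.6838

With ln gᵢ as the transformed response and sᵢ as the regressor:
XᵀX = [[101.0000, 17.0000]; [17.0000, 4]], rhs = [-52.0809, -7.6288]ᵀ  (here Σs = 17.0000, Σ(s)² = 101.0000, Σln g = -7.6288, Σs·ln g = -52.0809).
Slope k = (n·Σs·ln g − Σs·Σln g)/(n·Σ(s)² − (Σs)²) = (4·-52.0809 − 17.0000·-7.6288)/115.0000 = -0.68377; ln C = (Σln g − k·Σs)/n = 0.99884.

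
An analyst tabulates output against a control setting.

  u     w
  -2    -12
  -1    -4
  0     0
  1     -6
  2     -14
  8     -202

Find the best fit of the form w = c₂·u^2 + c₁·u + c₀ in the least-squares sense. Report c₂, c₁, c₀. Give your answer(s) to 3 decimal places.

c₂ = -3.063, c₁ = -0.611, c₀ = -1.077

Sums needed: Σu^2·u^2 = 4130, Σu^2·u = 512, Σu^2 = 74, Σu·u = 74, Σu = 8, Σ1 = 6.
And Σu^2·w = -13042, Σu·w = -1622, Σw = -238.
So AᵀA·[c₂, c₁, c₀]ᵀ = Aᵀw: [[4130, 512, 74]; [512, 74, 8]; [74, 8, 6]]·[c₂, c₁, c₀]ᵀ = [-13042, -1622, -238]ᵀ.
Solving the 3×3 system (Gaussian elimination) gives c₂ = -7562/2469, c₁ = -7547/12345, c₀ = -4433/4115.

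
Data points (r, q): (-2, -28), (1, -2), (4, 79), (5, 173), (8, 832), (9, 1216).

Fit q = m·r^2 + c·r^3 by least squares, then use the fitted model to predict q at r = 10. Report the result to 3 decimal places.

Compute the Gram sums: Σr^2·r^2 = 11555, Σr^2·r^3 = 95935, Σr^3·r^3 = 813371.
Right-hand side: Σr^2·q = 157219, Σr^3·q = 1339351.
So AᵀA·[m, c]ᵀ = Aᵀq: [[11555, 95935]; [95935, 813371]]·[m, c]ᵀ = [157219, 1339351]ᵀ.
Eliminating c: 813371·(row 1) − 95935·(row 2) gives 194977680·m = 813371·157219 − 95935·1339351 = -613262936, so m = -76657867/24372210.
Then c = (1339351 − 95935·(-76657867/24372210))/813371 = 9834901/4874442.
At r = 10: q̂ = (-76657867/24372210)·(100) + (9834901/4874442)·(1000) = 4150871830/2437221.

q̂ = 1703.117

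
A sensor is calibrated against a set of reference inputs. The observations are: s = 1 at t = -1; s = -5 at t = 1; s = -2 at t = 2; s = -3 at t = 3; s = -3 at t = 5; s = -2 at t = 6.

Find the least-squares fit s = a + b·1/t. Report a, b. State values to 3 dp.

a = -1.773, b = -2.802

Setting ∂/∂a … = 0 gives: 6·a + (6/5)·b = -14;  (6/5)·a + (1093/450)·b = -134/15.
Eliminating b: (1093/450)·(row 1) − (6/5)·(row 2) gives (197/15)·a = (1093/450)·(-14) − (6/5)·(-134/15) = -5239/225, so a = -5239/2955.
Then b = ((-134/15) − (6/5)·(-5239/2955))/(1093/450) = -552/197.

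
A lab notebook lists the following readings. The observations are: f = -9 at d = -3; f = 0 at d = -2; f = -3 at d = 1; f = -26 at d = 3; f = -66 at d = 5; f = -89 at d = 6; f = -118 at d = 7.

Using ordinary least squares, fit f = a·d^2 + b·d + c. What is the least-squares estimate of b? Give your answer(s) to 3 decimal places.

b = -2.975

Entries of XᵀX: Σd^2·d^2 = 4501, Σd^2·d = 677, Σd^2 = 133, Σd·d = 133, Σd = 17, Σ1 = 7.
Moment sums: Σd^2·f = -10954, Σd·f = -1744, Σf = -311.
XᵀX·[a, b, c]ᵀ = Xᵀf becomes [[4501, 677, 133]; [677, 133, 17]; [133, 17, 7]]·[a, b, c]ᵀ = [-10954, -1744, -311]ᵀ.
Inverting the 3×3 Gram matrix, [a, b, c]ᵀ = [-32869/16254, -3454/1161, 19805/16254]ᵀ.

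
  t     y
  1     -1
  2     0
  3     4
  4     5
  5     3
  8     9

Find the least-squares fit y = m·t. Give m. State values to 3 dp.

From the data, Σt·t = 119.
Right-hand side: Σt·y = 118.
Hence m = 118 / 119 ≈ 0.991597.

m = 0.992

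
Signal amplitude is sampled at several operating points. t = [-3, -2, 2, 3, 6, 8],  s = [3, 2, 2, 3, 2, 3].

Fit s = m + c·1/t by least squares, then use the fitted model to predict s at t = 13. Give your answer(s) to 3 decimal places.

AᵀA·[m, c]ᵀ = Aᵀs reads: 6·m + (7/24)·c = 15;  (7/24)·m + (49/64)·c = 17/24.
Δ = 6·(49/64) − (7/24)² = 2597/576.
m = (15·(49/64) − (7/24)·(17/24))/(2597/576) = 928/371; c = (6·(17/24) − (7/24)·15)/(2597/576) = -72/2597.
At t = 13: ŝ = (928/371)·(1) + (-72/2597)·(1/13) = 1592/637.

ŝ = 2.499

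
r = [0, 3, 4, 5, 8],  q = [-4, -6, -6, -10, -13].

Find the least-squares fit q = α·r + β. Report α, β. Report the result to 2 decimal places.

α = -1.18, β = -3.09

From the data, Σr·r = 114, Σr = 20, Σ1 = 5.
Right-hand side: Σr·q = -196, Σq = -39.
Eliminating β: 5·(row 1) − 20·(row 2) gives 170·α = 5·(-196) − 20·(-39) = -200, so α = -20/17.
Then β = ((-39) − 20·(-20/17))/5 = -263/85.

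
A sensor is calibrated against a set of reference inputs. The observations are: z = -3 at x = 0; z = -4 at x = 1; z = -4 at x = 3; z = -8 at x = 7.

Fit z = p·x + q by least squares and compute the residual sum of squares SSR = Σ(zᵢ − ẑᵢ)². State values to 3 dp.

Entries of MᵀM: Σx·x = 59, Σx = 11, Σ1 = 4.
And Σx·z = -72, Σz = -19.
Normal equations: [[59, 11]; [11, 4]]·[p, q]ᵀ = [-72, -19]ᵀ.
Eliminating q: 4·(row 1) − 11·(row 2) gives 115·p = 4·(-72) − 11·(-19) = -79, so p = -79/115.
Then q = ((-19) − 11·(-79/115))/4 = -329/115.
Residuals: -16/115, -52/115, 106/115, -38/115; SSR = 136/115.

SSR = 1.183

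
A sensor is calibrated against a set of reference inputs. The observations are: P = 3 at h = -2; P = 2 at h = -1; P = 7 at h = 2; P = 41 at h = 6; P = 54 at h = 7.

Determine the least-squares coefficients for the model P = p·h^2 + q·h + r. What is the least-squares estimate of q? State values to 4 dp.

q = 0.9757

From the data, Σh^2·h^2 = 3730, Σh^2·h = 558, Σh^2 = 94, Σh·h = 94, Σh = 12, Σ1 = 5.
Right-hand side: Σh^2·P = 4164, Σh·P = 630, ΣP = 107.
Inverting the 3×3 Gram matrix, [p, q, r]ᵀ = [5089/5464, 5331/5464, 4231/2732]ᵀ.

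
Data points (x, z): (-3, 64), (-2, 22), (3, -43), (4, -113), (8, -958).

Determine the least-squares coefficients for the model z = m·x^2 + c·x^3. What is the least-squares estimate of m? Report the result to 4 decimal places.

m = 1.0899

Sums needed: Σx^2·x^2 = 4530, Σx^2·x^3 = 33760, Σx^3·x^3 = 267762.
Right-hand side: Σx^2·z = -62843, Σx^3·z = -500793.
AᵀA·[m, c]ᵀ = Aᵀz becomes [[4530, 33760]; [33760, 267762]]·[m, c]ᵀ = [-62843, -500793]ᵀ.
Determinant 4530·267762 − 33760² = 73224260.
m = ((-62843)·267762 − 33760·(-500793))/73224260 = 39902157/36612130; c = (4530·(-500793) − 33760·(-62843))/73224260 = -14701261/7322426.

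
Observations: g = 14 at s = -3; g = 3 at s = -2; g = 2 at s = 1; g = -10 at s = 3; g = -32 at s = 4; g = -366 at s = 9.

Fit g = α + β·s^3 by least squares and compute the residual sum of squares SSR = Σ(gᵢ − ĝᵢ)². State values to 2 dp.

The normal equations are: 6·α + 786·β = -389;  786·α + 537060·β = -269532.
Eliminating β: 537060·(row 1) − 786·(row 2) gives 2604564·α = 537060·(-389) − 786·(-269532) = 2935812, so α = 244651/217047.
Then β = ((-269532) − 786·(244651/217047))/537060 = -218573/434094.
Residuals: -313457/434094, -155934/72349, 199153/144698, 1071229/434094, -65273/72349, -27989/434094; SSR = 3031904/217047.

SSR = 13.97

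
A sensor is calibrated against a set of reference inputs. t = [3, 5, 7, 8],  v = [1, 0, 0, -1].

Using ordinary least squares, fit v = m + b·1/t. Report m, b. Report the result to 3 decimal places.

Normal-equation sums: Σ1 = 4, Σ1/t = 673/840, Σ1/t·1/t = 132049/705600.
For Xᵀv: Σv = 0, Σ1/t·v = 5/24.
XᵀX·[m, b]ᵀ = Xᵀv becomes [[4, 673/840]; [673/840, 132049/705600]]·[m, b]ᵀ = [0, 5/24]ᵀ.
Δ = 4·(132049/705600) − (673/840)² = 8363/78400.
m = (0·(132049/705600) − (673/840)·(5/24))/(8363/78400) = -117775/75267; b = (4·(5/24) − (673/840)·0)/(8363/78400) = 196000/25089.

m = -1.565, b = 7.812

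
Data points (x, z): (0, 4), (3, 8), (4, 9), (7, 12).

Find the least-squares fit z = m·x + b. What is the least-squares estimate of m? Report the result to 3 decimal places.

m = 1.140

Compute the Gram sums: Σx·x = 74, Σx = 14, Σ1 = 4.
Moment sums: Σx·z = 144, Σz = 33.
Normal equations: [[74, 14]; [14, 4]]·[m, b]ᵀ = [144, 33]ᵀ.
det = 74·4 − 14² = 100.
m = (144·4 − 14·33)/100 = 57/50; b = (74·33 − 14·144)/100 = 213/50.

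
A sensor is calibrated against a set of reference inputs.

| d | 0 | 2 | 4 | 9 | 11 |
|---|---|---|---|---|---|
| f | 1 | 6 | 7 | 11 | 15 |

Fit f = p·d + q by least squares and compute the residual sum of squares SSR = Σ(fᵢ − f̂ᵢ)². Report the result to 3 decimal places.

SSR = 5.825

Setting ∂/∂p … = 0 gives: 222·p + 26·q = 304;  26·p + 5·q = 40.
(Σd·d = 222, Σd = 26, Σ1 = 5, Σd·f = 304, Σf = 40.)
Determinant 222·5 − 26² = 434.
p = (304·5 − 26·40)/434 = 240/217; q = (222·40 − 26·304)/434 = 488/217.
Residuals: -271/217, 334/217, 71/217, -261/217, 127/217; SSR = 1264/217.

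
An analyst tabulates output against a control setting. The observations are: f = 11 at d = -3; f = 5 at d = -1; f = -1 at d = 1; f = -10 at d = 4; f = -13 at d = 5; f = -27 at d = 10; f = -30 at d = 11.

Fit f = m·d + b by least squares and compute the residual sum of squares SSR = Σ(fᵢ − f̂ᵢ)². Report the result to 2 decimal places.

The normal equations are: 273·m + 27·b = -744;  27·m + 7·b = -65.
Eliminating b: 7·(row 1) − 27·(row 2) gives 1182·m = 7·(-744) − 27·(-65) = -3453, so m = -1151/394.
Then b = ((-65) − 27·(-1151/394))/7 = 781/394.
Residuals: 50/197, 19/197, -12/197, -117/394, -74/197, 91/394, 30/197; SSR = 151/394.

SSR = 0.38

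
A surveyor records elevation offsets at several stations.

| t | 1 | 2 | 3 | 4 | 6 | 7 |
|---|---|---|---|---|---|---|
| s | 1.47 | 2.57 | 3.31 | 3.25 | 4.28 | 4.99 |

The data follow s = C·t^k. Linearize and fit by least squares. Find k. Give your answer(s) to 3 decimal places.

With ln sᵢ as the transformed response and ln tᵢ as the regressor:
XᵀX = [[10.6062, 6.9157]; [6.9157, 6]], rhs = [9.3363, 6.7662]ᵀ  (here Σln t = 6.9157, Σ(ln t)² = 10.6062, Σln s = 6.7662, Σln t·ln s = 9.3363).
Solving (det = 15.8099): k = 0.58348, ln C = 0.45516.

k = 0.583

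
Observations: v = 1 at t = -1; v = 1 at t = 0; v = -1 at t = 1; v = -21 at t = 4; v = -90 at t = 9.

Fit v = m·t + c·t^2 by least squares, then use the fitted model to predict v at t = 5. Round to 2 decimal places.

v̂ = -30.78

The normal system MᵀM·[m, c]ᵀ = Mᵀv is [[99, 793]; [793, 6819]]·[m, c]ᵀ = [-896, -7626]ᵀ.
Determinant 99·6819 − 793² = 46232.
m = ((-896)·6819 − 793·(-7626))/46232 = -31203/23116; c = (99·(-7626) − 793·(-896))/46232 = -22223/23116.
At t = 5: v̂ = (-31203/23116)·(5) + (-22223/23116)·(25) = -355795/11558.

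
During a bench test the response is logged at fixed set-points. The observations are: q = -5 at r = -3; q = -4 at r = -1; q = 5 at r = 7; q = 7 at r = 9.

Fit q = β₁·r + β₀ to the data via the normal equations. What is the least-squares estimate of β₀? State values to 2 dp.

With design matrix M, MᵀM = [[140, 12]; [12, 4]] and Mᵀq = [117, 3]ᵀ.
Eliminating β₀: 4·(row 1) − 12·(row 2) gives 416·β₁ = 4·117 − 12·3 = 432, so β₁ = 27/26.
Then β₀ = (3 − 12·(27/26))/4 = -123/52.

β₀ = -2.37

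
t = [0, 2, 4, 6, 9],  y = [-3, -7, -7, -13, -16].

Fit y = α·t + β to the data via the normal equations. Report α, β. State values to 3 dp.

The normal system MᵀM·[α, β]ᵀ = Mᵀy is [[137, 21]; [21, 5]]·[α, β]ᵀ = [-264, -46]ᵀ.
det = 137·5 − 21² = 244.
α = ((-264)·5 − 21·(-46))/244 = -177/122; β = (137·(-46) − 21·(-264))/244 = -379/122.

α = -1.451, β = -3.107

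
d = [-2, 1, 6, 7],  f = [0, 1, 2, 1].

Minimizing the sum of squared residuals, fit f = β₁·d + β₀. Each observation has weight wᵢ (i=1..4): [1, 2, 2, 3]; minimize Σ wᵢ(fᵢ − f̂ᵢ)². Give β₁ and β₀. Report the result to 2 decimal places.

Setting ∂/∂β₁ … = 0 gives: 225·β₁ + 33·β₀ = 47;  33·β₁ + 8·β₀ = 9.
det = 225·8 − 33² = 711.
β₁ = (47·8 − 33·9)/711 = 1/9; β₀ = (225·9 − 33·47)/711 = 2/3.

β₁ = 0.11, β₀ = 0.67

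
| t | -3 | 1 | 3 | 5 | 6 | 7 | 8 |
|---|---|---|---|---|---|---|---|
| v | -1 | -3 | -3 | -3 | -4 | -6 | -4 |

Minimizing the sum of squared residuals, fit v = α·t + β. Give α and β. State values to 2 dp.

Forming AᵀA = [[193, 27]; [27, 7]] and Aᵀv = [-122, -24]ᵀ gives AᵀA·[α, β]ᵀ = Aᵀv.
det = 193·7 − 27² = 622.
α = ((-122)·7 − 27·(-24))/622 = -103/311; β = (193·(-24) − 27·(-122))/622 = -669/311.

α = -0.33, β = -2.15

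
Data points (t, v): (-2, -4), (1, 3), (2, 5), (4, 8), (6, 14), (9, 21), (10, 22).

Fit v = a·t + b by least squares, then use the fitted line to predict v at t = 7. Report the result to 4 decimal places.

Entries of XᵀX: Σt·t = 242, Σt = 30, Σ1 = 7.
Moment sums: Σt·v = 546, Σv = 69.
Normal equations: [[242, 30]; [30, 7]]·[a, b]ᵀ = [546, 69]ᵀ.
Determinant 242·7 − 30² = 794.
a = (546·7 − 30·69)/794 = 876/397; b = (242·69 − 30·546)/794 = 159/397.
At t = 7: v̂ = (876/397)·(7) + (159/397)·(1) = 6291/397.

v̂ = 15.8463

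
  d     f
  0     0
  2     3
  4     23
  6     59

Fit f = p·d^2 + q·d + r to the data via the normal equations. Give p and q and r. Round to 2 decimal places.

Forming AᵀA = [[1568, 288, 56]; [288, 56, 12]; [56, 12, 4]] and Aᵀf = [2504, 452, 85]ᵀ gives AᵀA·[p, q, r]ᵀ = Aᵀf.
Inverting the 3×3 Gram matrix, [p, q, r]ᵀ = [33/16, -101/40, -1/20]ᵀ.

p = 2.06, q = -2.53, r = -0.05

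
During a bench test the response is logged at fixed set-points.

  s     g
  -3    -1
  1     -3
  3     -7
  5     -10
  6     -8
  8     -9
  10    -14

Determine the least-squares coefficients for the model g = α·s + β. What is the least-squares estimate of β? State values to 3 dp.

β = -3.413

Setting ∂/∂α … = 0 gives: 244·α + 30·β = -331;  30·α + 7·β = -52.
Eliminating β: 7·(row 1) − 30·(row 2) gives 808·α = 7·(-331) − 30·(-52) = -757, so α = -757/808.
Then β = ((-52) − 30·(-757/808))/7 = -1379/404.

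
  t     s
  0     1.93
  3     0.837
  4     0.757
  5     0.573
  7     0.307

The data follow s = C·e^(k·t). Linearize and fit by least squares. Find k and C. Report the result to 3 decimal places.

k = -0.256, C = 1.945

Let Y = ln s. Fitting Y = k·t + ln C by least squares:
Over the data: Σt = 19.0000, Σ(t)² = 99.0000, Σln s = -1.5366, Σt·ln s = -12.6981.
Normal system: [[99.0000, 19.0000]; [19.0000, 5]]·[k, ln C]ᵀ = [-12.6981, -1.5366]ᵀ.
Solving (det = 134.0000): k = -0.25593, ln C = 0.66524, so C = exp(0.66524) = 1.94495.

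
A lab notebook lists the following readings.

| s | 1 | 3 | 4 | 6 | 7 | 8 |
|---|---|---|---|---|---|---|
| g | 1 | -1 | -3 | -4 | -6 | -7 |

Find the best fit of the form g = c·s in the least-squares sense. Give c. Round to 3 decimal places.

The normal equations are: 175·c = -136.
c = (-136)/175 = -0.777143.

c = -0.777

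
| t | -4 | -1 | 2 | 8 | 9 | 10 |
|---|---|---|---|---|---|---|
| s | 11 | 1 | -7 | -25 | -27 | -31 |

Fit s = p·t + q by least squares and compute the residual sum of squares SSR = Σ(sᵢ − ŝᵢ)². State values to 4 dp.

SSR = 1.4118

Normal-equation sums: Σt·t = 266, Σt = 24, Σ1 = 6.
And Σt·s = -812, Σs = -78.
Normal equations: [[266, 24]; [24, 6]]·[p, q]ᵀ = [-812, -78]ᵀ.
det = 266·6 − 24² = 1020.
p = ((-812)·6 − 24·(-78))/1020 = -50/17; q = (266·(-78) − 24·(-812))/1020 = -21/17.
Residuals: 8/17, -12/17, 2/17, -4/17, 12/17, -6/17; SSR = 24/17.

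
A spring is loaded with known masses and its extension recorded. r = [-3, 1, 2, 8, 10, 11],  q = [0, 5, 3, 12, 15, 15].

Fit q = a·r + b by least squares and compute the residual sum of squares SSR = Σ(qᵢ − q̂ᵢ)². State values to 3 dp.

Normal-equation sums: Σr·r = 299, Σr = 29, Σ1 = 6.
For Mᵀq: Σr·q = 422, Σq = 50.
Eliminating b: 6·(row 1) − 29·(row 2) gives 953·a = 6·422 − 29·50 = 1082, so a = 1082/953.
Then b = (50 − 29·(1082/953))/6 = 2712/953.
Residuals: 534/953, 971/953, -2017/953, 68/953, 763/953, -319/953; SSR = 6280/953.

SSR = 6.590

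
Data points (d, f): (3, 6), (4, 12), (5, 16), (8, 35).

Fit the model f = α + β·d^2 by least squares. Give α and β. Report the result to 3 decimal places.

α = 2.764, β = 0.508

Sums needed: Σ1 = 4, Σd^2 = 114, Σd^2·d^2 = 5058.
For Mᵀf: Σf = 69, Σd^2·f = 2886.
Determinant 4·5058 − 114² = 7236.
α = (69·5058 − 114·2886)/7236 = 1111/402; β = (4·2886 − 114·69)/7236 = 613/1206.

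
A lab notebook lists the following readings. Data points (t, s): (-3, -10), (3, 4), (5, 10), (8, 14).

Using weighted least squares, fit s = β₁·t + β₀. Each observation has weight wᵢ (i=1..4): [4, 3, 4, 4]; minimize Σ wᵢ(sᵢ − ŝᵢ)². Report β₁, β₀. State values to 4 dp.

β₁ = 2.2472, β₀ = -2.8074

From the data, Σwᵢ·t·t = 419, Σwᵢ·t = 49, Σwᵢ·1 = 15.
Moment sums: Σwᵢ·t·s = 804, Σwᵢ·s = 68.
MᵀWM·[β₁, β₀]ᵀ = MᵀWs becomes [[419, 49]; [49, 15]]·[β₁, β₀]ᵀ = [804, 68]ᵀ.
Δ = 419·15 − 49² = 3884.
β₁ = (804·15 − 49·68)/3884 = 2182/971; β₀ = (419·68 − 49·804)/3884 = -2726/971.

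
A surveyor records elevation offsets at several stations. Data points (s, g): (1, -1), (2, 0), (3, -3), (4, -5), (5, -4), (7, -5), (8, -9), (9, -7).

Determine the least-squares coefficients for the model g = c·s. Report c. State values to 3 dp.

Compute the Gram sums: Σs·s = 249.
Moment sums: Σs·g = -220.
Normal equations: [[249]]·[c]ᵀ = [-220]ᵀ.
Hence c = -220 / 249 ≈ -0.883534.

c = -0.884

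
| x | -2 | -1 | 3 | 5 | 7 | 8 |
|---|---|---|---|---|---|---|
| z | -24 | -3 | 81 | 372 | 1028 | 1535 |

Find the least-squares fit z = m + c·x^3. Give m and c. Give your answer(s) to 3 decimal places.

m = -0.546, c = 2.998

Setting ∂/∂m … = 0 gives: 6·m + 998·c = 2989;  998·m + 396212·c = 1187406.
det = 6·396212 − 998² = 1381268.
m = (2989·396212 − 998·1187406)/1381268 = -188380/345317; c = (6·1187406 − 998·2989)/1381268 = 2070707/690634.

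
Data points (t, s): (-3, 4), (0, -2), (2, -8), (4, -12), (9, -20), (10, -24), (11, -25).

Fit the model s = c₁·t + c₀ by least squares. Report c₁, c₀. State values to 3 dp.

From the data, Σt·t = 331, Σt = 33, Σ1 = 7.
Right-hand side: Σt·s = -771, Σs = -87.
So MᵀM·[c₁, c₀]ᵀ = Mᵀs: [[331, 33]; [33, 7]]·[c₁, c₀]ᵀ = [-771, -87]ᵀ.
Δ = 331·7 − 33² = 1228.
c₁ = ((-771)·7 − 33·(-87))/1228 = -1263/614; c₀ = (331·(-87) − 33·(-771))/1228 = -1677/614.

c₁ = -2.057, c₀ = -2.731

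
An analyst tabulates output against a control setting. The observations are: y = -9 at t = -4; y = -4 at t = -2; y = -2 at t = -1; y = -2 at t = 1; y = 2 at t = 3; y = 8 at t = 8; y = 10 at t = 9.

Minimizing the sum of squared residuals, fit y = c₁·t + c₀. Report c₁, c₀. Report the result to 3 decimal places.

c₁ = 1.338, c₀ = -2.247

Forming AᵀA = [[176, 14]; [14, 7]] and Aᵀy = [204, 3]ᵀ gives AᵀA·[c₁, c₀]ᵀ = Aᵀy.
Δ = 176·7 − 14² = 1036.
c₁ = (204·7 − 14·3)/1036 = 99/74; c₀ = (176·3 − 14·204)/1036 = -582/259.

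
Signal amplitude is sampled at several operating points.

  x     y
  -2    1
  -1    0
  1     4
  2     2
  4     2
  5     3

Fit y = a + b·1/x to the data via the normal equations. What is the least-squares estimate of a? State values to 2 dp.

a = 1.86

Compute the Gram sums: Σ1 = 6, Σ1/x = 9/20, Σ1/x·1/x = 1041/400.
For Aᵀy: Σy = 12, Σ1/x·y = 28/5.
Eliminating b: (1041/400)·(row 1) − (9/20)·(row 2) gives (1233/80)·a = (1041/400)·12 − (9/20)·(28/5) = 2871/100, so a = 1276/685.
Then b = ((28/5) − (9/20)·(1276/685))/(1041/400) = 752/411.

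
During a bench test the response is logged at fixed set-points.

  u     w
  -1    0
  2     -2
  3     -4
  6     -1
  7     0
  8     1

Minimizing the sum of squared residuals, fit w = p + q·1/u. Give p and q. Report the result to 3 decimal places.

p = -0.933, q = -1.491

Setting ∂/∂p … = 0 gives: 6·p + (15/56)·q = -6;  (15/56)·p + (40217/28224)·q = -19/8.
(Σ1 = 6, Σ1/u = 15/56, Σ1/u·1/u = 40217/28224, Σw = -6, Σ1/u·w = -19/8.)
det = 6·(40217/28224) − (15/56)² = 79759/9408.
p = ((-6)·(40217/28224) − (15/56)·(-19/8))/(79759/9408) = -74449/79759; q = (6·(-19/8) − (15/56)·(-6))/(79759/9408) = -118944/79759.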